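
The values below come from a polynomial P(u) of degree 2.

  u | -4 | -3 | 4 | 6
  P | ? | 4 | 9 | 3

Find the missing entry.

-1/63

The 3 known values determine P uniquely (degree ≤ 2).
L_0(-4) = (-8)·(-10)/[(-7)·(-9)] = 80/63
L_1(-4) = (-1)·(-10)/[(7)·(-2)] = -5/7
L_2(-4) = (-1)·(-8)/[(9)·(2)] = 4/9
Sum: 4·(80/63) + 9·(-5/7) + 3·(4/9) = -1/63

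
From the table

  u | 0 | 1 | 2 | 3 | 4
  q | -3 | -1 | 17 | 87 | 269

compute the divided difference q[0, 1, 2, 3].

q[0,1] = (-1 - (-3)) / (1 - 0) = 2
q[1,2] = (17 - (-1)) / (2 - 1) = 18
q[2,3] = (87 - 17) / (3 - 2) = 70
q[0,1,2] = (18 - 2) / (2 - 0) = 8
q[1,2,3] = (70 - 18) / (3 - 1) = 26
q[0,1,2,3] = (26 - 8) / (3 - 0) = 6

6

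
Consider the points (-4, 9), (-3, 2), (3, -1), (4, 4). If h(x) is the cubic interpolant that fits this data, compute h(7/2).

L_0(7/2) = (13/2)·(1/2)·(-1/2)/[(-1)·(-7)·(-8)] = 13/448
L_1(7/2) = (15/2)·(1/2)·(-1/2)/[(1)·(-6)·(-7)] = -5/112
L_2(7/2) = (15/2)·(13/2)·(-1/2)/[(7)·(6)·(-1)] = 65/112
L_3(7/2) = (15/2)·(13/2)·(1/2)/[(8)·(7)·(1)] = 195/448
Sum: 9·(13/448) + 2·(-5/112) + (-1)·(65/112) + 4·(195/448) = 597/448

597/448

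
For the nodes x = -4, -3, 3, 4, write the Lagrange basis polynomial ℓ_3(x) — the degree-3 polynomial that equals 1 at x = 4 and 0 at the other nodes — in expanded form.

ℓ_3(x) = (1/56)x^3 + (1/14)x^2 - (9/56)x - 9/14

ℓ_3(x) = (x + 4)(x + 3)(x - 3) / [(8)·(7)·(1)]
       = (x^3 + 4x^2 - 9x - 36) / (56)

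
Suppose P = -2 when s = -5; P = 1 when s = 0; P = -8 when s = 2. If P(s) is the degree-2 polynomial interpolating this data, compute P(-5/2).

227/56

Evaluate each Lagrange basis at s = -5/2:
L_0(-5/2) = (-5/2)·(-9/2)/[(-5)·(-7)] = 9/28
L_1(-5/2) = (5/2)·(-9/2)/[(5)·(-2)] = 9/8
L_2(-5/2) = (5/2)·(-5/2)/[(7)·(2)] = -25/56
Sum: (-2)·(9/28) + 1·(9/8) + (-8)·(-25/56) = 227/56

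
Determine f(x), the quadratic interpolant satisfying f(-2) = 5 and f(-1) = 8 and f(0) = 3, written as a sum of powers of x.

Build the Lagrange basis polynomials:
L_0(x) = (x + 1)x / [2] = (1/2)x^2 + (1/2)x
L_1(x) = (x + 2)x / [-1] = -x^2 - 2x
L_2(x) = (x + 2)(x + 1) / [2] = (1/2)x^2 + (3/2)x + 1
f(x) = 5·L_0 + 8·L_1 + 3·L_2
  5·L_0(x) = (5/2)x^2 + (5/2)x
  8·L_1(x) = -8x^2 - 16x
  3·L_2(x) = (3/2)x^2 + (9/2)x + 3
Adding term by term: -4x^2 - 9x + 3

f(x) = -4x^2 - 9x + 3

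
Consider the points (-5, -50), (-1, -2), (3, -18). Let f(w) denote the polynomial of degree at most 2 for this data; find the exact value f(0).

0

Using Newton's divided-difference form:
f[-5,-1] = (-2 - (-50)) / (-1 - (-5)) = 12
f[-1,3] = (-18 - (-2)) / (3 - (-1)) = -4
f[-5,-1,3] = (-4 - 12) / (3 - (-5)) = -2
f(0) = -50 + 12·(5) + (-2)·(5)·(1) = 0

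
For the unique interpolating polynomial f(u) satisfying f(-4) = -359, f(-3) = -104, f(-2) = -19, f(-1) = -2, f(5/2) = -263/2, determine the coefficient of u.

Build the Lagrange basis polynomials:
L_0(u) = (u + 3)(u + 2)(u + 1)(u - 5/2) / [39] = (1/39)u^4 + (7/78)u^3 - (4/39)u^2 - (43/78)u - 5/13
L_1(u) = (u + 4)(u + 2)(u + 1)(u - 5/2) / [-11] = -(1/11)u^4 - (9/22)u^3 + (7/22)u^2 + (27/11)u + 20/11
L_2(u) = (u + 4)(u + 3)(u + 1)(u - 5/2) / [9] = (1/9)u^4 + (11/18)u^3 - (1/9)u^2 - (71/18)u - 10/3
L_3(u) = (u + 4)(u + 3)(u + 2)(u - 5/2) / [-21] = -(1/21)u^4 - (13/42)u^3 - (1/6)u^2 + (41/21)u + 20/7
L_4(u) = (u + 4)(u + 3)(u + 2)(u + 1) / [9009/16] = (16/9009)u^4 + (160/9009)u^3 + (80/1287)u^2 + (800/9009)u + 128/3003
f(u) = (-359)·L_0 + (-104)·L_1 + (-19)·L_2 + (-2)·L_3 + (-263/2)·L_4
Only the coefficient of u is needed; take it from each L_i and combine:
(-359)·(-43/78) + (-104)·(27/11) + (-19)·(-71/18) + (-2)·(41/21) + (-263/2)·(800/9009) = 2

2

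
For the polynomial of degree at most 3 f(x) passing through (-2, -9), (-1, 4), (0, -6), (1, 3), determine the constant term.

-6

L_0(x) = (x + 1)x(x - 1) / [-6] = -(1/6)x^3 + (1/6)x
L_1(x) = (x + 2)x(x - 1) / [2] = (1/2)x^3 + (1/2)x^2 - x
L_2(x) = (x + 2)(x + 1)(x - 1) / [-2] = -(1/2)x^3 - x^2 + (1/2)x + 1
L_3(x) = (x + 2)(x + 1)x / [6] = (1/6)x^3 + (1/2)x^2 + (1/3)x
f(x) = (-9)·L_0 + 4·L_1 + (-6)·L_2 + 3·L_3
Only the constant term is needed; take it from each L_i and combine:
(-9)·(0) + 4·(0) + (-6)·(1) + 3·(0) = -6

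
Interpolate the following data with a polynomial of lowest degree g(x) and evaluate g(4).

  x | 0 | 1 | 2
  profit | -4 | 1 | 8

28

Evaluate each Lagrange basis at x = 4:
L_0(4) = (3)·(2)/[(-1)·(-2)] = 3
L_1(4) = (4)·(2)/[(1)·(-1)] = -8
L_2(4) = (4)·(3)/[(2)·(1)] = 6
Sum: (-4)·(3) + 1·(-8) + 8·(6) = 28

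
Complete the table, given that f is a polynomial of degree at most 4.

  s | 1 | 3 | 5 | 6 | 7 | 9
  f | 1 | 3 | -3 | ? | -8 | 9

-213/32

The 5 known values determine f uniquely (degree ≤ 4).
Evaluate each Lagrange basis at s = 6:
L_0(6) = (3)·(1)·(-1)·(-3)/[(-2)·(-4)·(-6)·(-8)] = 3/128
L_1(6) = (5)·(1)·(-1)·(-3)/[(2)·(-2)·(-4)·(-6)] = -5/32
L_2(6) = (5)·(3)·(-1)·(-3)/[(4)·(2)·(-2)·(-4)] = 45/64
L_3(6) = (5)·(3)·(1)·(-3)/[(6)·(4)·(2)·(-2)] = 15/32
L_4(6) = (5)·(3)·(1)·(-1)/[(8)·(6)·(4)·(2)] = -5/128
Sum: 1·(3/128) + 3·(-5/32) + (-3)·(45/64) + (-8)·(15/32) + 9·(-5/128) = -213/32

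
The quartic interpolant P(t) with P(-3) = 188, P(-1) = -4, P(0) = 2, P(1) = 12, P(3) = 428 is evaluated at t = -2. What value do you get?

18

Using Newton's divided-difference form:
P[-3,-1] = (-4 - 188) / (-1 - (-3)) = -96
P[-1,0] = (2 - (-4)) / (0 - (-1)) = 6
P[0,1] = (12 - 2) / (1 - 0) = 10
P[1,3] = (428 - 12) / (3 - 1) = 208
P[-3,-1,0] = (6 - (-96)) / (0 - (-3)) = 34
P[-1,0,1] = (10 - 6) / (1 - (-1)) = 2
P[0,1,3] = (208 - 10) / (3 - 0) = 66
P[-3,-1,0,1] = (2 - 34) / (1 - (-3)) = -8
P[-1,0,1,3] = (66 - 2) / (3 - (-1)) = 16
P[-3,-1,0,1,3] = (16 - (-8)) / (3 - (-3)) = 4
P(-2) = 188 + (-96)·(1) + 34·(1)·(-1) + (-8)·(1)·(-1)·(-2) + 4·(1)·(-1)·(-2)·(-3) = 18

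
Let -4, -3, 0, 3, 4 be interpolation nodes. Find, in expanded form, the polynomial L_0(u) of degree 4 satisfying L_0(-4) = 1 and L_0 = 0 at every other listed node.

L_0(u) = (u + 3)u(u - 3)(u - 4) / [(-1)·(-4)·(-7)·(-8)]
       = (u^4 - 4u^3 - 9u^2 + 36u) / (224)

L_0(u) = (1/224)u^4 - (1/56)u^3 - (9/224)u^2 + (9/56)u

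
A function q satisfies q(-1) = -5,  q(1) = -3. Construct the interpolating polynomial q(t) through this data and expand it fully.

L_0(t) = (t - 1) / [-2] = -(1/2)t + 1/2
L_1(t) = (t + 1) / [2] = (1/2)t + 1/2
q(t) = (-5)·L_0 + (-3)·L_1
  (-5)·L_0(t) = (5/2)t - 5/2
  (-3)·L_1(t) = -(3/2)t - 3/2
Adding term by term: t - 4

q(t) = t - 4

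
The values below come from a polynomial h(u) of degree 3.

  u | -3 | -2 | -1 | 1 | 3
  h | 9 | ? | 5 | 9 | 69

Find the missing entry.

The 4 known values determine h uniquely (degree ≤ 3).
Evaluate each Lagrange basis at u = -2:
L_0(-2) = (-1)·(-3)·(-5)/[(-2)·(-4)·(-6)] = 5/16
L_1(-2) = (1)·(-3)·(-5)/[(2)·(-2)·(-4)] = 15/16
L_2(-2) = (1)·(-1)·(-5)/[(4)·(2)·(-2)] = -5/16
L_3(-2) = (1)·(-1)·(-3)/[(6)·(4)·(2)] = 1/16
Sum: 9·(5/16) + 5·(15/16) + 9·(-5/16) + 69·(1/16) = 9

9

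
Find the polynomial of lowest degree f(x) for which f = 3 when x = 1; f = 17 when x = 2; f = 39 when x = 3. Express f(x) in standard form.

f(x) = 4x^2 + 2x - 3

Build the Lagrange basis polynomials:
L_0(x) = (x - 2)(x - 3) / [2] = (1/2)x^2 - (5/2)x + 3
L_1(x) = (x - 1)(x - 3) / [-1] = -x^2 + 4x - 3
L_2(x) = (x - 1)(x - 2) / [2] = (1/2)x^2 - (3/2)x + 1
f(x) = 3·L_0 + 17·L_1 + 39·L_2
  3·L_0(x) = (3/2)x^2 - (15/2)x + 9
  17·L_1(x) = -17x^2 + 68x - 51
  39·L_2(x) = (39/2)x^2 - (117/2)x + 39
Adding term by term: 4x^2 + 2x - 3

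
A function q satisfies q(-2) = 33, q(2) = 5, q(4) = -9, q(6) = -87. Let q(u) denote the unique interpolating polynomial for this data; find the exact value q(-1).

11

Using Newton's divided-difference form:
q[-2,2] = (5 - 33) / (2 - (-2)) = -7
q[2,4] = (-9 - 5) / (4 - 2) = -7
q[4,6] = (-87 - (-9)) / (6 - 4) = -39
q[-2,2,4] = (-7 - (-7)) / (4 - (-2)) = 0
q[2,4,6] = (-39 - (-7)) / (6 - 2) = -8
q[-2,2,4,6] = (-8 - 0) / (6 - (-2)) = -1
q(-1) = 33 + (-7)·(1) + 0·(1)·(-3) + (-1)·(1)·(-3)·(-5) = 11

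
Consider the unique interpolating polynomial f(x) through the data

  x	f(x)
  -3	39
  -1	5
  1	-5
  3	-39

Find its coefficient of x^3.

-1

Build the Lagrange basis polynomials:
L_0(x) = (x + 1)(x - 1)(x - 3) / [-48] = -(1/48)x^3 + (1/16)x^2 + (1/48)x - 1/16
L_1(x) = (x + 3)(x - 1)(x - 3) / [16] = (1/16)x^3 - (1/16)x^2 - (9/16)x + 9/16
L_2(x) = (x + 3)(x + 1)(x - 3) / [-16] = -(1/16)x^3 - (1/16)x^2 + (9/16)x + 9/16
L_3(x) = (x + 3)(x + 1)(x - 1) / [48] = (1/48)x^3 + (1/16)x^2 - (1/48)x - 1/16
f(x) = 39·L_0 + 5·L_1 + (-5)·L_2 + (-39)·L_3
Only the coefficient of x^3 is needed; take it from each L_i and combine:
39·(-1/48) + 5·(1/16) + (-5)·(-1/16) + (-39)·(1/48) = -1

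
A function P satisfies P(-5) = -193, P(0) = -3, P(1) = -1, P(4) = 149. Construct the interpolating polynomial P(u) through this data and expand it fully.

P(u) = 2u^3 + 2u^2 - 2u - 3

Newton's divided differences:
P[-5,0] = (-3 - (-193)) / (0 - (-5)) = 38
P[0,1] = (-1 - (-3)) / (1 - 0) = 2
P[1,4] = (149 - (-1)) / (4 - 1) = 50
P[-5,0,1] = (2 - 38) / (1 - (-5)) = -6
P[0,1,4] = (50 - 2) / (4 - 0) = 12
P[-5,0,1,4] = (12 - (-6)) / (4 - (-5)) = 2
P(u) = -193 + 38·(u + 5) + (-6)·(u + 5)u + 2·(u + 5)u(u - 1)
Expanding: P(u) = 2u^3 + 2u^2 - 2u - 3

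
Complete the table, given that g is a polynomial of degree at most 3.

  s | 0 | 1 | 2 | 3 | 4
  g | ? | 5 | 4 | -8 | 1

The 4 known values determine g uniquely (degree ≤ 3).
L_0(0) = (-2)·(-3)·(-4)/[(-1)·(-2)·(-3)] = 4
L_1(0) = (-1)·(-3)·(-4)/[(1)·(-1)·(-2)] = -6
L_2(0) = (-1)·(-2)·(-4)/[(2)·(1)·(-1)] = 4
L_3(0) = (-1)·(-2)·(-3)/[(3)·(2)·(1)] = -1
Sum: 5·(4) + 4·(-6) + (-8)·(4) + 1·(-1) = -37

-37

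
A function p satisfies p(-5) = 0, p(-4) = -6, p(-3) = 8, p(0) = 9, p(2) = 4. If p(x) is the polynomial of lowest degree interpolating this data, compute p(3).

326/5

Using Newton's divided-difference form:
p[-5,-4] = (-6 - 0) / (-4 - (-5)) = -6
p[-4,-3] = (8 - (-6)) / (-3 - (-4)) = 14
p[-3,0] = (9 - 8) / (0 - (-3)) = 1/3
p[0,2] = (4 - 9) / (2 - 0) = -5/2
p[-5,-4,-3] = (14 - (-6)) / (-3 - (-5)) = 10
p[-4,-3,0] = (1/3 - 14) / (0 - (-4)) = -41/12
p[-3,0,2] = (-5/2 - 1/3) / (2 - (-3)) = -17/30
p[-5,-4,-3,0] = (-41/12 - 10) / (0 - (-5)) = -161/60
p[-4,-3,0,2] = (-17/30 - (-41/12)) / (2 - (-4)) = 19/40
p[-5,-4,-3,0,2] = (19/40 - (-161/60)) / (2 - (-5)) = 379/840
p(3) = 0 + (-6)·(8) + 10·(8)·(7) + (-161/60)·(8)·(7)·(6) + (379/840)·(8)·(7)·(6)·(3) = 326/5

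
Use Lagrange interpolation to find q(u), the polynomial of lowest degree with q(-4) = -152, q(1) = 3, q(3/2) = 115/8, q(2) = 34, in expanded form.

q(u) = 3u^3 + 3u^2 + u - 4

Build the Lagrange basis polynomials:
L_0(u) = (u - 1)(u - 3/2)(u - 2) / [-165] = -(1/165)u^3 + (3/110)u^2 - (13/330)u + 1/55
L_1(u) = (u + 4)(u - 3/2)(u - 2) / [5/2] = (2/5)u^3 + (1/5)u^2 - (22/5)u + 24/5
L_2(u) = (u + 4)(u - 1)(u - 2) / [-11/8] = -(8/11)u^3 - (8/11)u^2 + (80/11)u - 64/11
L_3(u) = (u + 4)(u - 1)(u - 3/2) / [3] = (1/3)u^3 + (1/2)u^2 - (17/6)u + 2
q(u) = (-152)·L_0 + 3·L_1 + (115/8)·L_2 + 34·L_3
  (-152)·L_0(u) = (152/165)u^3 - (228/55)u^2 + (988/165)u - 152/55
  3·L_1(u) = (6/5)u^3 + (3/5)u^2 - (66/5)u + 72/5
  (115/8)·L_2(u) = -(115/11)u^3 - (115/11)u^2 + (1150/11)u - 920/11
  34·L_3(u) = (34/3)u^3 + 17u^2 - (289/3)u + 68
Adding term by term: 3u^3 + 3u^2 + u - 4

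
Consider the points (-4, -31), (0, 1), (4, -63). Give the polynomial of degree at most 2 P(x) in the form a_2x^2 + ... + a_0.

P(x) = -3x^2 - 4x + 1

Newton's divided differences:
P[-4,0] = (1 - (-31)) / (0 - (-4)) = 8
P[0,4] = (-63 - 1) / (4 - 0) = -16
P[-4,0,4] = (-16 - 8) / (4 - (-4)) = -3
P(x) = -31 + 8·(x + 4) + (-3)·(x + 4)x
Expanding: P(x) = -3x^2 - 4x + 1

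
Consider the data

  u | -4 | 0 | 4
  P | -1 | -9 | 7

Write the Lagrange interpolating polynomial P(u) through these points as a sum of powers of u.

Build the Lagrange basis polynomials:
L_0(u) = u(u - 4) / [32] = (1/32)u^2 - (1/8)u
L_1(u) = (u + 4)(u - 4) / [-16] = -(1/16)u^2 + 1
L_2(u) = (u + 4)u / [32] = (1/32)u^2 + (1/8)u
P(u) = (-1)·L_0 + (-9)·L_1 + 7·L_2
  (-1)·L_0(u) = -(1/32)u^2 + (1/8)u
  (-9)·L_1(u) = (9/16)u^2 - 9
  7·L_2(u) = (7/32)u^2 + (7/8)u
Adding term by term: (3/4)u^2 + u - 9

P(u) = (3/4)u^2 + u - 9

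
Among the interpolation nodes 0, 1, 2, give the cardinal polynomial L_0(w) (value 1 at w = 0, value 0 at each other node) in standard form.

L_0(w) = (1/2)w^2 - (3/2)w + 1

L_0(w) = (w - 1)(w - 2) / [(-1)·(-2)]
       = (w^2 - 3w + 2) / (2)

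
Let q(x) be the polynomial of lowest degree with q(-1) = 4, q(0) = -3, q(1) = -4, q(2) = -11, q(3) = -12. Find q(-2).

L_0(-2) = (-2)·(-3)·(-4)·(-5)/[(-1)·(-2)·(-3)·(-4)] = 5
L_1(-2) = (-1)·(-3)·(-4)·(-5)/[(1)·(-1)·(-2)·(-3)] = -10
L_2(-2) = (-1)·(-2)·(-4)·(-5)/[(2)·(1)·(-1)·(-2)] = 10
L_3(-2) = (-1)·(-2)·(-3)·(-5)/[(3)·(2)·(1)·(-1)] = -5
L_4(-2) = (-1)·(-2)·(-3)·(-4)/[(4)·(3)·(2)·(1)] = 1
Sum: 4·(5) + (-3)·(-10) + (-4)·(10) + (-11)·(-5) + (-12)·(1) = 53

53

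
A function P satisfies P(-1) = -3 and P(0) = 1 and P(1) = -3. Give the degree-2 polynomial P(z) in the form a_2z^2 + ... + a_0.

P(z) = -4z^2 + 1

Build the Lagrange basis polynomials:
L_0(z) = z(z - 1) / [2] = (1/2)z^2 - (1/2)z
L_1(z) = (z + 1)(z - 1) / [-1] = -z^2 + 1
L_2(z) = (z + 1)z / [2] = (1/2)z^2 + (1/2)z
P(z) = (-3)·L_0 + 1·L_1 + (-3)·L_2
  (-3)·L_0(z) = -(3/2)z^2 + (3/2)z
  1·L_1(z) = -z^2 + 1
  (-3)·L_2(z) = -(3/2)z^2 - (3/2)z
Adding term by term: -4z^2 + 1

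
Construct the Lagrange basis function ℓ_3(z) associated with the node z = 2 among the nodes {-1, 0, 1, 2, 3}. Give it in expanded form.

ℓ_3(z) = -(1/6)z^4 + (1/2)z^3 + (1/6)z^2 - (1/2)z

ℓ_3(z) = (z + 1)z(z - 1)(z - 3) / [(3)·(2)·(1)·(-1)]
       = (z^4 - 3z^3 - z^2 + 3z) / (-6)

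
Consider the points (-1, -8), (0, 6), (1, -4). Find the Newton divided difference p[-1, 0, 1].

-12

p[-1,0] = (6 - (-8)) / (0 - (-1)) = 14
p[0,1] = (-4 - 6) / (1 - 0) = -10
p[-1,0,1] = (-10 - 14) / (1 - (-1)) = -12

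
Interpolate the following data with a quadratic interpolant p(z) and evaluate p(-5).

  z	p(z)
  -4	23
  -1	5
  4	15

Using Newton's divided-difference form:
p[-4,-1] = (5 - 23) / (-1 - (-4)) = -6
p[-1,4] = (15 - 5) / (4 - (-1)) = 2
p[-4,-1,4] = (2 - (-6)) / (4 - (-4)) = 1
p(-5) = 23 + (-6)·(-1) + 1·(-1)·(-4) = 33

33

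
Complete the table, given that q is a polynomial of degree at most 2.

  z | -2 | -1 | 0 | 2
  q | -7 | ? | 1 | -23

The 3 known values determine q uniquely (degree ≤ 2).
Evaluate each Lagrange basis at z = -1:
L_0(-1) = (-1)·(-3)/[(-2)·(-4)] = 3/8
L_1(-1) = (1)·(-3)/[(2)·(-2)] = 3/4
L_2(-1) = (1)·(-1)/[(4)·(2)] = -1/8
Sum: (-7)·(3/8) + 1·(3/4) + (-23)·(-1/8) = 1

1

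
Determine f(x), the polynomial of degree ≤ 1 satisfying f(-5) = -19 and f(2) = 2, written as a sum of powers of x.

f(x) = 3x - 4

Build the Lagrange basis polynomials:
L_0(x) = (x - 2) / [-7] = -(1/7)x + 2/7
L_1(x) = (x + 5) / [7] = (1/7)x + 5/7
f(x) = (-19)·L_0 + 2·L_1
  (-19)·L_0(x) = (19/7)x - 38/7
  2·L_1(x) = (2/7)x + 10/7
Adding term by term: 3x - 4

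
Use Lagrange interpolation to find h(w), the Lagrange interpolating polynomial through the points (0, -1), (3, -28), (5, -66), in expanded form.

L_0(w) = (w - 3)(w - 5) / [15] = (1/15)w^2 - (8/15)w + 1
L_1(w) = w(w - 5) / [-6] = -(1/6)w^2 + (5/6)w
L_2(w) = w(w - 3) / [10] = (1/10)w^2 - (3/10)w
h(w) = (-1)·L_0 + (-28)·L_1 + (-66)·L_2
  (-1)·L_0(w) = -(1/15)w^2 + (8/15)w - 1
  (-28)·L_1(w) = (14/3)w^2 - (70/3)w
  (-66)·L_2(w) = -(33/5)w^2 + (99/5)w
Adding term by term: -2w^2 - 3w - 1

h(w) = -2w^2 - 3w - 1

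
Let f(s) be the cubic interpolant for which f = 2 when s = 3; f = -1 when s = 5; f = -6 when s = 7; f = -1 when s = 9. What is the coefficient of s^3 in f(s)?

1/4

L_0(s) = (s - 5)(s - 7)(s - 9) / [-48] = -(1/48)s^3 + (7/16)s^2 - (143/48)s + 105/16
L_1(s) = (s - 3)(s - 7)(s - 9) / [16] = (1/16)s^3 - (19/16)s^2 + (111/16)s - 189/16
L_2(s) = (s - 3)(s - 5)(s - 9) / [-16] = -(1/16)s^3 + (17/16)s^2 - (87/16)s + 135/16
L_3(s) = (s - 3)(s - 5)(s - 7) / [48] = (1/48)s^3 - (5/16)s^2 + (71/48)s - 35/16
f(s) = 2·L_0 + (-1)·L_1 + (-6)·L_2 + (-1)·L_3
Only the coefficient of s^3 is needed; take it from each L_i and combine:
2·(-1/48) + (-1)·(1/16) + (-6)·(-1/16) + (-1)·(1/48) = 1/4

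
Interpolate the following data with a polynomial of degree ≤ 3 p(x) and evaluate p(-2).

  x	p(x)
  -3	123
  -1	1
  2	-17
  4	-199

Evaluate each Lagrange basis at x = -2:
L_0(-2) = (-1)·(-4)·(-6)/[(-2)·(-5)·(-7)] = 12/35
L_1(-2) = (1)·(-4)·(-6)/[(2)·(-3)·(-5)] = 4/5
L_2(-2) = (1)·(-1)·(-6)/[(5)·(3)·(-2)] = -1/5
L_3(-2) = (1)·(-1)·(-4)/[(7)·(5)·(2)] = 2/35
Sum: 123·(12/35) + 1·(4/5) + (-17)·(-1/5) + (-199)·(2/35) = 35

35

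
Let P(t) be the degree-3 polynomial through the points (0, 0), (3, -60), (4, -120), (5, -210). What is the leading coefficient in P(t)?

The leading coefficient equals the top divided difference P[0,3,4,5].
P[0,3] = (-60 - 0) / (3 - 0) = -20
P[3,4] = (-120 - (-60)) / (4 - 3) = -60
P[4,5] = (-210 - (-120)) / (5 - 4) = -90
P[0,3,4] = (-60 - (-20)) / (4 - 0) = -10
P[3,4,5] = (-90 - (-60)) / (5 - 3) = -15
P[0,3,4,5] = (-15 - (-10)) / (5 - 0) = -1

-1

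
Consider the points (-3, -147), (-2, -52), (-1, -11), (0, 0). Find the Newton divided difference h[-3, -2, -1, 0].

4

h[-3,-2] = (-52 - (-147)) / (-2 - (-3)) = 95
h[-2,-1] = (-11 - (-52)) / (-1 - (-2)) = 41
h[-1,0] = (0 - (-11)) / (0 - (-1)) = 11
h[-3,-2,-1] = (41 - 95) / (-1 - (-3)) = -27
h[-2,-1,0] = (11 - 41) / (0 - (-2)) = -15
h[-3,-2,-1,0] = (-15 - (-27)) / (0 - (-3)) = 4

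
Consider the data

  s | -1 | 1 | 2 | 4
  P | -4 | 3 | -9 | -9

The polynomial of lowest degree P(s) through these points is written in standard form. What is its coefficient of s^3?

11/6

The leading coefficient equals the top divided difference P[-1,1,2,4].
P[-1,1] = (3 - (-4)) / (1 - (-1)) = 7/2
P[1,2] = (-9 - 3) / (2 - 1) = -12
P[2,4] = (-9 - (-9)) / (4 - 2) = 0
P[-1,1,2] = (-12 - 7/2) / (2 - (-1)) = -31/6
P[1,2,4] = (0 - (-12)) / (4 - 1) = 4
P[-1,1,2,4] = (4 - (-31/6)) / (4 - (-1)) = 11/6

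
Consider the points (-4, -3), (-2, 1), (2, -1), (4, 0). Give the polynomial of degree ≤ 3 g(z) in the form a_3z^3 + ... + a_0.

Newton's divided differences:
g[-4,-2] = (1 - (-3)) / (-2 - (-4)) = 2
g[-2,2] = (-1 - 1) / (2 - (-2)) = -1/2
g[2,4] = (0 - (-1)) / (4 - 2) = 1/2
g[-4,-2,2] = (-1/2 - 2) / (2 - (-4)) = -5/12
g[-2,2,4] = (1/2 - (-1/2)) / (4 - (-2)) = 1/6
g[-4,-2,2,4] = (1/6 - (-5/12)) / (4 - (-4)) = 7/96
g(z) = -3 + 2·(z + 4) + (-5/12)·(z + 4)(z + 2) + (7/96)·(z + 4)(z + 2)(z - 2)
Expanding: g(z) = (7/96)z^3 - (1/8)z^2 - (19/24)z + 1/2

g(z) = (7/96)z^3 - (1/8)z^2 - (19/24)z + 1/2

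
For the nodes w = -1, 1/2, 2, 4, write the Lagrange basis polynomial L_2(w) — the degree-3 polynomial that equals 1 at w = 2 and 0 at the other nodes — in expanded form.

L_2(w) = -(1/9)w^3 + (7/18)w^2 + (5/18)w - 2/9

L_2(w) = (w + 1)(w - 1/2)(w - 4) / [(3)·(3/2)·(-2)]
       = (w^3 - (7/2)w^2 - (5/2)w + 2) / (-9)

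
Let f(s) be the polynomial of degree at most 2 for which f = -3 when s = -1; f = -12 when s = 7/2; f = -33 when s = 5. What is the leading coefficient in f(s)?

L_0(s) = (s - 7/2)(s - 5) / [27] = (1/27)s^2 - (17/54)s + 35/54
L_1(s) = (s + 1)(s - 5) / [-27/4] = -(4/27)s^2 + (16/27)s + 20/27
L_2(s) = (s + 1)(s - 7/2) / [9] = (1/9)s^2 - (5/18)s - 7/18
f(s) = (-3)·L_0 + (-12)·L_1 + (-33)·L_2
Only the coefficient of s^2 is needed; take it from each L_i and combine:
(-3)·(1/27) + (-12)·(-4/27) + (-33)·(1/9) = -2

-2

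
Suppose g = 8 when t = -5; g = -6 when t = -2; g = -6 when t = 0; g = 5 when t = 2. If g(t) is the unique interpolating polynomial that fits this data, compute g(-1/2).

Evaluate each Lagrange basis at t = -1/2:
L_0(-1/2) = (3/2)·(-1/2)·(-5/2)/[(-3)·(-5)·(-7)] = -1/56
L_1(-1/2) = (9/2)·(-1/2)·(-5/2)/[(3)·(-2)·(-4)] = 15/64
L_2(-1/2) = (9/2)·(3/2)·(-5/2)/[(5)·(2)·(-2)] = 27/32
L_3(-1/2) = (9/2)·(3/2)·(-1/2)/[(7)·(4)·(2)] = -27/448
Sum: 8·(-1/56) + (-6)·(15/64) + (-6)·(27/32) + 5·(-27/448) = -3097/448

-3097/448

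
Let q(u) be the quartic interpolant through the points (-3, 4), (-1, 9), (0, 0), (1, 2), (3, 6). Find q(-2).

Using Newton's divided-difference form:
q[-3,-1] = (9 - 4) / (-1 - (-3)) = 5/2
q[-1,0] = (0 - 9) / (0 - (-1)) = -9
q[0,1] = (2 - 0) / (1 - 0) = 2
q[1,3] = (6 - 2) / (3 - 1) = 2
q[-3,-1,0] = (-9 - 5/2) / (0 - (-3)) = -23/6
q[-1,0,1] = (2 - (-9)) / (1 - (-1)) = 11/2
q[0,1,3] = (2 - 2) / (3 - 0) = 0
q[-3,-1,0,1] = (11/2 - (-23/6)) / (1 - (-3)) = 7/3
q[-1,0,1,3] = (0 - 11/2) / (3 - (-1)) = -11/8
q[-3,-1,0,1,3] = (-11/8 - 7/3) / (3 - (-3)) = -89/144
q(-2) = 4 + (5/2)·(1) + (-23/6)·(1)·(-1) + (7/3)·(1)·(-1)·(-2) + (-89/144)·(1)·(-1)·(-2)·(-3) = 449/24

449/24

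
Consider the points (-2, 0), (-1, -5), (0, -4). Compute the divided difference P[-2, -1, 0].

3

P[-2,-1] = (-5 - 0) / (-1 - (-2)) = -5
P[-1,0] = (-4 - (-5)) / (0 - (-1)) = 1
P[-2,-1,0] = (1 - (-5)) / (0 - (-2)) = 3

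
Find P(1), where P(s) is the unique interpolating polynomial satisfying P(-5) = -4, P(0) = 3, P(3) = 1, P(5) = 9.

Evaluate each Lagrange basis at s = 1:
L_0(1) = (1)·(-2)·(-4)/[(-5)·(-8)·(-10)] = -1/50
L_1(1) = (6)·(-2)·(-4)/[(5)·(-3)·(-5)] = 16/25
L_2(1) = (6)·(1)·(-4)/[(8)·(3)·(-2)] = 1/2
L_3(1) = (6)·(1)·(-2)/[(10)·(5)·(2)] = -3/25
Sum: (-4)·(-1/50) + 3·(16/25) + 1·(1/2) + 9·(-3/25) = 71/50

71/50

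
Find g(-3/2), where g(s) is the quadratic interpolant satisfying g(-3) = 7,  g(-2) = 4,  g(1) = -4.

41/16

Using Newton's divided-difference form:
g[-3,-2] = (4 - 7) / (-2 - (-3)) = -3
g[-2,1] = (-4 - 4) / (1 - (-2)) = -8/3
g[-3,-2,1] = (-8/3 - (-3)) / (1 - (-3)) = 1/12
g(-3/2) = 7 + (-3)·(3/2) + (1/12)·(3/2)·(1/2) = 41/16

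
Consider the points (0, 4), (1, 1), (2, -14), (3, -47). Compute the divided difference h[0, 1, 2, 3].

h[0,1] = (1 - 4) / (1 - 0) = -3
h[1,2] = (-14 - 1) / (2 - 1) = -15
h[2,3] = (-47 - (-14)) / (3 - 2) = -33
h[0,1,2] = (-15 - (-3)) / (2 - 0) = -6
h[1,2,3] = (-33 - (-15)) / (3 - 1) = -9
h[0,1,2,3] = (-9 - (-6)) / (3 - 0) = -1

-1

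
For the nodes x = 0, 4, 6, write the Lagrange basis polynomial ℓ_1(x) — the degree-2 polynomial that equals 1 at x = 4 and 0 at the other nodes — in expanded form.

ℓ_1(x) = x(x - 6) / [(4)·(-2)]
       = (x^2 - 6x) / (-8)

ℓ_1(x) = -(1/8)x^2 + (3/4)x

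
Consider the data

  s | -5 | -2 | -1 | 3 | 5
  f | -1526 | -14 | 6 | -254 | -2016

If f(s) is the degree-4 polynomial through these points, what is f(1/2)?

Using Newton's divided-difference form:
f[-5,-2] = (-14 - (-1526)) / (-2 - (-5)) = 504
f[-2,-1] = (6 - (-14)) / (-1 - (-2)) = 20
f[-1,3] = (-254 - 6) / (3 - (-1)) = -65
f[3,5] = (-2016 - (-254)) / (5 - 3) = -881
f[-5,-2,-1] = (20 - 504) / (-1 - (-5)) = -121
f[-2,-1,3] = (-65 - 20) / (3 - (-2)) = -17
f[-1,3,5] = (-881 - (-65)) / (5 - (-1)) = -136
f[-5,-2,-1,3] = (-17 - (-121)) / (3 - (-5)) = 13
f[-2,-1,3,5] = (-136 - (-17)) / (5 - (-2)) = -17
f[-5,-2,-1,3,5] = (-17 - 13) / (5 - (-5)) = -3
f(1/2) = -1526 + 504·(11/2) + (-121)·(11/2)·(5/2) + 13·(11/2)·(5/2)·(3/2) + (-3)·(11/2)·(5/2)·(3/2)·(-5/2) = 81/16

81/16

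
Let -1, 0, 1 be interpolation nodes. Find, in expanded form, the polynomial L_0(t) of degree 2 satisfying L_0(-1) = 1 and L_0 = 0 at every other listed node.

L_0(t) = (1/2)t^2 - (1/2)t

L_0(t) = t(t - 1) / [(-1)·(-2)]
       = (t^2 - t) / (2)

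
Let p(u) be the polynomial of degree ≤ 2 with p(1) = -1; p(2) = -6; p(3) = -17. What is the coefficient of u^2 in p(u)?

-3

The leading coefficient equals the top divided difference p[1,2,3].
p[1,2] = (-6 - (-1)) / (2 - 1) = -5
p[2,3] = (-17 - (-6)) / (3 - 2) = -11
p[1,2,3] = (-11 - (-5)) / (3 - 1) = -3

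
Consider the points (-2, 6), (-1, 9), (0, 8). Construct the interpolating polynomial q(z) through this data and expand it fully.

Build the Lagrange basis polynomials:
L_0(z) = (z + 1)z / [2] = (1/2)z^2 + (1/2)z
L_1(z) = (z + 2)z / [-1] = -z^2 - 2z
L_2(z) = (z + 2)(z + 1) / [2] = (1/2)z^2 + (3/2)z + 1
q(z) = 6·L_0 + 9·L_1 + 8·L_2
  6·L_0(z) = 3z^2 + 3z
  9·L_1(z) = -9z^2 - 18z
  8·L_2(z) = 4z^2 + 12z + 8
Adding term by term: -2z^2 - 3z + 8

q(z) = -2z^2 - 3z + 8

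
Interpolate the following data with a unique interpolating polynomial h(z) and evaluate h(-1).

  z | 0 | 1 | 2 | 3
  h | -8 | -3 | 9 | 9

13

Using Newton's divided-difference form:
h[0,1] = (-3 - (-8)) / (1 - 0) = 5
h[1,2] = (9 - (-3)) / (2 - 1) = 12
h[2,3] = (9 - 9) / (3 - 2) = 0
h[0,1,2] = (12 - 5) / (2 - 0) = 7/2
h[1,2,3] = (0 - 12) / (3 - 1) = -6
h[0,1,2,3] = (-6 - 7/2) / (3 - 0) = -19/6
h(-1) = -8 + 5·(-1) + (7/2)·(-1)·(-2) + (-19/6)·(-1)·(-2)·(-3) = 13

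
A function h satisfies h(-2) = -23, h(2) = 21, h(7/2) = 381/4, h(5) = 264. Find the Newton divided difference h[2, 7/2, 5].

21

h[2,7/2] = (381/4 - 21) / (7/2 - 2) = 99/2
h[7/2,5] = (264 - 381/4) / (5 - 7/2) = 225/2
h[2,7/2,5] = (225/2 - 99/2) / (5 - 2) = 21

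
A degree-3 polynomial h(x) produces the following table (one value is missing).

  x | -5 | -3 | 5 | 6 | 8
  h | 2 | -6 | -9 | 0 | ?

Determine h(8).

1133/40

The 4 known values determine h uniquely (degree ≤ 3).
Evaluate each Lagrange basis at x = 8:
L_0(8) = (11)·(3)·(2)/[(-2)·(-10)·(-11)] = -3/10
L_1(8) = (13)·(3)·(2)/[(2)·(-8)·(-9)] = 13/24
L_2(8) = (13)·(11)·(2)/[(10)·(8)·(-1)] = -143/40
L_3(8) = (13)·(11)·(3)/[(11)·(9)·(1)] = 13/3
Sum: 2·(-3/10) + (-6)·(13/24) + (-9)·(-143/40) + 0 = 1133/40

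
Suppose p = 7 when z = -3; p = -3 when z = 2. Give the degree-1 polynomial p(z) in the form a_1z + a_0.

Build the Lagrange basis polynomials:
L_0(z) = (z - 2) / [-5] = -(1/5)z + 2/5
L_1(z) = (z + 3) / [5] = (1/5)z + 3/5
p(z) = 7·L_0 + (-3)·L_1
  7·L_0(z) = -(7/5)z + 14/5
  (-3)·L_1(z) = -(3/5)z - 9/5
Adding term by term: -2z + 1

p(z) = -2z + 1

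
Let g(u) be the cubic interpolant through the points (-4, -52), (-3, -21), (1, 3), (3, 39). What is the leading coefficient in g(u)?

Build the Lagrange basis polynomials:
L_0(u) = (u + 3)(u - 1)(u - 3) / [-35] = -(1/35)u^3 + (1/35)u^2 + (9/35)u - 9/35
L_1(u) = (u + 4)(u - 1)(u - 3) / [24] = (1/24)u^3 - (13/24)u + 1/2
L_2(u) = (u + 4)(u + 3)(u - 3) / [-40] = -(1/40)u^3 - (1/10)u^2 + (9/40)u + 9/10
L_3(u) = (u + 4)(u + 3)(u - 1) / [84] = (1/84)u^3 + (1/14)u^2 + (5/84)u - 1/7
g(u) = (-52)·L_0 + (-21)·L_1 + 3·L_2 + 39·L_3
Only the coefficient of u^3 is needed; take it from each L_i and combine:
(-52)·(-1/35) + (-21)·(1/24) + 3·(-1/40) + 39·(1/84) = 1

1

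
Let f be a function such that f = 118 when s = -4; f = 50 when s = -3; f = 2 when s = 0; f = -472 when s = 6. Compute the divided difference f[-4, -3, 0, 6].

-2

f[-4,-3] = (50 - 118) / (-3 - (-4)) = -68
f[-3,0] = (2 - 50) / (0 - (-3)) = -16
f[0,6] = (-472 - 2) / (6 - 0) = -79
f[-4,-3,0] = (-16 - (-68)) / (0 - (-4)) = 13
f[-3,0,6] = (-79 - (-16)) / (6 - (-3)) = -7
f[-4,-3,0,6] = (-7 - 13) / (6 - (-4)) = -2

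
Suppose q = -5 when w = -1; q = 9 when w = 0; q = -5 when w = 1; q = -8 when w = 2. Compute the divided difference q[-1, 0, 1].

-14

q[-1,0] = (9 - (-5)) / (0 - (-1)) = 14
q[0,1] = (-5 - 9) / (1 - 0) = -14
q[-1,0,1] = (-14 - 14) / (1 - (-1)) = -14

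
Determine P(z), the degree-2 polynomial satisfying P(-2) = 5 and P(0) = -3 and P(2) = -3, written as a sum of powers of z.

P(z) = z^2 - 2z - 3

L_0(z) = z(z - 2) / [8] = (1/8)z^2 - (1/4)z
L_1(z) = (z + 2)(z - 2) / [-4] = -(1/4)z^2 + 1
L_2(z) = (z + 2)z / [8] = (1/8)z^2 + (1/4)z
P(z) = 5·L_0 + (-3)·L_1 + (-3)·L_2
  5·L_0(z) = (5/8)z^2 - (5/4)z
  (-3)·L_1(z) = (3/4)z^2 - 3
  (-3)·L_2(z) = -(3/8)z^2 - (3/4)z
Adding term by term: z^2 - 2z - 3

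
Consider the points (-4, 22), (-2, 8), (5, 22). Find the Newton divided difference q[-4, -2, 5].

1

q[-4,-2] = (8 - 22) / (-2 - (-4)) = -7
q[-2,5] = (22 - 8) / (5 - (-2)) = 2
q[-4,-2,5] = (2 - (-7)) / (5 - (-4)) = 1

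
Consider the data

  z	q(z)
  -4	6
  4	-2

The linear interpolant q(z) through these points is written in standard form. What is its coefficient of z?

-1

Build the Lagrange basis polynomials:
L_0(z) = (z - 4) / [-8] = -(1/8)z + 1/2
L_1(z) = (z + 4) / [8] = (1/8)z + 1/2
q(z) = 6·L_0 + (-2)·L_1
Only the coefficient of z is needed; take it from each L_i and combine:
6·(-1/8) + (-2)·(1/8) = -1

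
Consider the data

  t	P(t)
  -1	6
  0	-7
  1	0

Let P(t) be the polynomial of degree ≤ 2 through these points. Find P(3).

Evaluate each Lagrange basis at t = 3:
L_0(3) = (3)·(2)/[(-1)·(-2)] = 3
L_1(3) = (4)·(2)/[(1)·(-1)] = -8
L_2(3) = (4)·(3)/[(2)·(1)] = 6
Sum: 6·(3) + (-7)·(-8) + 0 = 74

74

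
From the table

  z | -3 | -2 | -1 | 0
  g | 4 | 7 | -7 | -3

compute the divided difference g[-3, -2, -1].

g[-3,-2] = (7 - 4) / (-2 - (-3)) = 3
g[-2,-1] = (-7 - 7) / (-1 - (-2)) = -14
g[-3,-2,-1] = (-14 - 3) / (-1 - (-3)) = -17/2

-17/2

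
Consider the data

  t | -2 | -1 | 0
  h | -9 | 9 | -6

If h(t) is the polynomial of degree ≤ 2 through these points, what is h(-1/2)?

Using Newton's divided-difference form:
h[-2,-1] = (9 - (-9)) / (-1 - (-2)) = 18
h[-1,0] = (-6 - 9) / (0 - (-1)) = -15
h[-2,-1,0] = (-15 - 18) / (0 - (-2)) = -33/2
h(-1/2) = -9 + 18·(3/2) + (-33/2)·(3/2)·(1/2) = 45/8

45/8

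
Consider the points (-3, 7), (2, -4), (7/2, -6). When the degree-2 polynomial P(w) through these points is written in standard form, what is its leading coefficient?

2/15

The leading coefficient equals the top divided difference P[-3,2,7/2].
P[-3,2] = (-4 - 7) / (2 - (-3)) = -11/5
P[2,7/2] = (-6 - (-4)) / (7/2 - 2) = -4/3
P[-3,2,7/2] = (-4/3 - (-11/5)) / (7/2 - (-3)) = 2/15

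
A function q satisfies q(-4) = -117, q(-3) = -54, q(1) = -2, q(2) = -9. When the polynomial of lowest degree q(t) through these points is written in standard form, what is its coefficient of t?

-2

Build the Lagrange basis polynomials:
L_0(t) = (t + 3)(t - 1)(t - 2) / [-30] = -(1/30)t^3 + (7/30)t - 1/5
L_1(t) = (t + 4)(t - 1)(t - 2) / [20] = (1/20)t^3 + (1/20)t^2 - (1/2)t + 2/5
L_2(t) = (t + 4)(t + 3)(t - 2) / [-20] = -(1/20)t^3 - (1/4)t^2 + (1/10)t + 6/5
L_3(t) = (t + 4)(t + 3)(t - 1) / [30] = (1/30)t^3 + (1/5)t^2 + (1/6)t - 2/5
q(t) = (-117)·L_0 + (-54)·L_1 + (-2)·L_2 + (-9)·L_3
Only the coefficient of t is needed; take it from each L_i and combine:
(-117)·(7/30) + (-54)·(-1/2) + (-2)·(1/10) + (-9)·(1/6) = -2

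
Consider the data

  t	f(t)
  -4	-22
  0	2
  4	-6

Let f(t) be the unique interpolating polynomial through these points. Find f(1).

3

Evaluate each Lagrange basis at t = 1:
L_0(1) = (1)·(-3)/[(-4)·(-8)] = -3/32
L_1(1) = (5)·(-3)/[(4)·(-4)] = 15/16
L_2(1) = (5)·(1)/[(8)·(4)] = 5/32
Sum: (-22)·(-3/32) + 2·(15/16) + (-6)·(5/32) = 3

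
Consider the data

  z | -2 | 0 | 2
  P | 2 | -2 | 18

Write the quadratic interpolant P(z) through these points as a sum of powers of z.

P(z) = 3z^2 + 4z - 2

L_0(z) = z(z - 2) / [8] = (1/8)z^2 - (1/4)z
L_1(z) = (z + 2)(z - 2) / [-4] = -(1/4)z^2 + 1
L_2(z) = (z + 2)z / [8] = (1/8)z^2 + (1/4)z
P(z) = 2·L_0 + (-2)·L_1 + 18·L_2
  2·L_0(z) = (1/4)z^2 - (1/2)z
  (-2)·L_1(z) = (1/2)z^2 - 2
  18·L_2(z) = (9/4)z^2 + (9/2)z
Adding term by term: 3z^2 + 4z - 2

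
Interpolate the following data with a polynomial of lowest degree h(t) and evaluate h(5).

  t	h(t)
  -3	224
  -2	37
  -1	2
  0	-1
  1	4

2984

L_0(5) = (7)·(6)·(5)·(4)/[(-1)·(-2)·(-3)·(-4)] = 35
L_1(5) = (8)·(6)·(5)·(4)/[(1)·(-1)·(-2)·(-3)] = -160
L_2(5) = (8)·(7)·(5)·(4)/[(2)·(1)·(-1)·(-2)] = 280
L_3(5) = (8)·(7)·(6)·(4)/[(3)·(2)·(1)·(-1)] = -224
L_4(5) = (8)·(7)·(6)·(5)/[(4)·(3)·(2)·(1)] = 70
Sum: 224·(35) + 37·(-160) + 2·(280) + (-1)·(-224) + 4·(70) = 2984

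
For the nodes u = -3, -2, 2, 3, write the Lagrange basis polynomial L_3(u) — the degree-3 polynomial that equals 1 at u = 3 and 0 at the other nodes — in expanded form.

L_3(u) = (u + 3)(u + 2)(u - 2) / [(6)·(5)·(1)]
       = (u^3 + 3u^2 - 4u - 12) / (30)

L_3(u) = (1/30)u^3 + (1/10)u^2 - (2/15)u - 2/5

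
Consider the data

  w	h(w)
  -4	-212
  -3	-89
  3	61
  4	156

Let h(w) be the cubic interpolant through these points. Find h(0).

Evaluate each Lagrange basis at w = 0:
L_0(0) = (3)·(-3)·(-4)/[(-1)·(-7)·(-8)] = -9/14
L_1(0) = (4)·(-3)·(-4)/[(1)·(-6)·(-7)] = 8/7
L_2(0) = (4)·(3)·(-4)/[(7)·(6)·(-1)] = 8/7
L_3(0) = (4)·(3)·(-3)/[(8)·(7)·(1)] = -9/14
Sum: (-212)·(-9/14) + (-89)·(8/7) + 61·(8/7) + 156·(-9/14) = 4

4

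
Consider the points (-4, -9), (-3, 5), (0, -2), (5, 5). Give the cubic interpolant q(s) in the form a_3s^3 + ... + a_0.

q(s) = (91/180)s^3 - (49/90)s^2 - (511/60)s - 2

Build the Lagrange basis polynomials:
L_0(s) = (s + 3)s(s - 5) / [-36] = -(1/36)s^3 + (1/18)s^2 + (5/12)s
L_1(s) = (s + 4)s(s - 5) / [24] = (1/24)s^3 - (1/24)s^2 - (5/6)s
L_2(s) = (s + 4)(s + 3)(s - 5) / [-60] = -(1/60)s^3 - (1/30)s^2 + (23/60)s + 1
L_3(s) = (s + 4)(s + 3)s / [360] = (1/360)s^3 + (7/360)s^2 + (1/30)s
q(s) = (-9)·L_0 + 5·L_1 + (-2)·L_2 + 5·L_3
  (-9)·L_0(s) = (1/4)s^3 - (1/2)s^2 - (15/4)s
  5·L_1(s) = (5/24)s^3 - (5/24)s^2 - (25/6)s
  (-2)·L_2(s) = (1/30)s^3 + (1/15)s^2 - (23/30)s - 2
  5·L_3(s) = (1/72)s^3 + (7/72)s^2 + (1/6)s
Adding term by term: (91/180)s^3 - (49/90)s^2 - (511/60)s - 2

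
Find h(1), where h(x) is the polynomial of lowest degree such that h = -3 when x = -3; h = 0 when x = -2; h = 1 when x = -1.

Using Newton's divided-difference form:
h[-3,-2] = (0 - (-3)) / (-2 - (-3)) = 3
h[-2,-1] = (1 - 0) / (-1 - (-2)) = 1
h[-3,-2,-1] = (1 - 3) / (-1 - (-3)) = -1
h(1) = -3 + 3·(4) + (-1)·(4)·(3) = -3

-3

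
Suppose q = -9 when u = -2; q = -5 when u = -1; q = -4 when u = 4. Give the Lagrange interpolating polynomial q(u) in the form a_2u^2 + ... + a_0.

Build the Lagrange basis polynomials:
L_0(u) = (u + 1)(u - 4) / [6] = (1/6)u^2 - (1/2)u - 2/3
L_1(u) = (u + 2)(u - 4) / [-5] = -(1/5)u^2 + (2/5)u + 8/5
L_2(u) = (u + 2)(u + 1) / [30] = (1/30)u^2 + (1/10)u + 1/15
q(u) = (-9)·L_0 + (-5)·L_1 + (-4)·L_2
  (-9)·L_0(u) = -(3/2)u^2 + (9/2)u + 6
  (-5)·L_1(u) = u^2 - 2u - 8
  (-4)·L_2(u) = -(2/15)u^2 - (2/5)u - 4/15
Adding term by term: -(19/30)u^2 + (21/10)u - 34/15

q(u) = -(19/30)u^2 + (21/10)u - 34/15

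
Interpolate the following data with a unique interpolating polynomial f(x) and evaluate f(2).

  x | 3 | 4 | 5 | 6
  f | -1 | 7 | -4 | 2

-64

Using Newton's divided-difference form:
f[3,4] = (7 - (-1)) / (4 - 3) = 8
f[4,5] = (-4 - 7) / (5 - 4) = -11
f[5,6] = (2 - (-4)) / (6 - 5) = 6
f[3,4,5] = (-11 - 8) / (5 - 3) = -19/2
f[4,5,6] = (6 - (-11)) / (6 - 4) = 17/2
f[3,4,5,6] = (17/2 - (-19/2)) / (6 - 3) = 6
f(2) = -1 + 8·(-1) + (-19/2)·(-1)·(-2) + 6·(-1)·(-2)·(-3) = -64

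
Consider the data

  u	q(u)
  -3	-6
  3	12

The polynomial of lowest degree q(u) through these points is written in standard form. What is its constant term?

3

Build the Lagrange basis polynomials:
L_0(u) = (u - 3) / [-6] = -(1/6)u + 1/2
L_1(u) = (u + 3) / [6] = (1/6)u + 1/2
q(u) = (-6)·L_0 + 12·L_1
Only the constant term is needed; take it from each L_i and combine:
(-6)·(1/2) + 12·(1/2) = 3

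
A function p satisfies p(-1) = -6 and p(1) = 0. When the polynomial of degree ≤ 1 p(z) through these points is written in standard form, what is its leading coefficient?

The leading coefficient equals the top divided difference p[-1,1].
p[-1,1] = (0 - (-6)) / (1 - (-1)) = 3

3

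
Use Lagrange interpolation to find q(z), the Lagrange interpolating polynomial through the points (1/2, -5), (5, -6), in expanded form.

Build the Lagrange basis polynomials:
L_0(z) = (z - 5) / [-9/2] = -(2/9)z + 10/9
L_1(z) = (z - 1/2) / [9/2] = (2/9)z - 1/9
q(z) = (-5)·L_0 + (-6)·L_1
  (-5)·L_0(z) = (10/9)z - 50/9
  (-6)·L_1(z) = -(4/3)z + 2/3
Adding term by term: -(2/9)z - 44/9

q(z) = -(2/9)z - 44/9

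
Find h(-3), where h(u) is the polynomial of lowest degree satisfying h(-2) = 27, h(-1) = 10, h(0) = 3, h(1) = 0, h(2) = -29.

36

Evaluate each Lagrange basis at u = -3:
L_0(-3) = (-2)·(-3)·(-4)·(-5)/[(-1)·(-2)·(-3)·(-4)] = 5
L_1(-3) = (-1)·(-3)·(-4)·(-5)/[(1)·(-1)·(-2)·(-3)] = -10
L_2(-3) = (-1)·(-2)·(-4)·(-5)/[(2)·(1)·(-1)·(-2)] = 10
L_3(-3) = (-1)·(-2)·(-3)·(-5)/[(3)·(2)·(1)·(-1)] = -5
L_4(-3) = (-1)·(-2)·(-3)·(-4)/[(4)·(3)·(2)·(1)] = 1
Sum: 27·(5) + 10·(-10) + 3·(10) + 0 + (-29)·(1) = 36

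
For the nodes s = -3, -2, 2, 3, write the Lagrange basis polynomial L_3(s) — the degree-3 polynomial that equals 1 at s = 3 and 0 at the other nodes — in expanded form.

L_3(s) = (s + 3)(s + 2)(s - 2) / [(6)·(5)·(1)]
       = (s^3 + 3s^2 - 4s - 12) / (30)

L_3(s) = (1/30)s^3 + (1/10)s^2 - (2/15)s - 2/5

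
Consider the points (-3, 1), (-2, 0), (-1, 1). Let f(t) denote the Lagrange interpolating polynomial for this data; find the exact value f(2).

Evaluate each Lagrange basis at t = 2:
L_0(2) = (4)·(3)/[(-1)·(-2)] = 6
L_1(2) = (5)·(3)/[(1)·(-1)] = -15
L_2(2) = (5)·(4)/[(2)·(1)] = 10
Sum: 1·(6) + 0 + 1·(10) = 16

16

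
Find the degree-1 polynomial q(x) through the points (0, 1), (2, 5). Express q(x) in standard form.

Build the Lagrange basis polynomials:
L_0(x) = (x - 2) / [-2] = -(1/2)x + 1
L_1(x) = x / [2] = (1/2)x
q(x) = 1·L_0 + 5·L_1
  1·L_0(x) = -(1/2)x + 1
  5·L_1(x) = (5/2)x
Adding term by term: 2x + 1

q(x) = 2x + 1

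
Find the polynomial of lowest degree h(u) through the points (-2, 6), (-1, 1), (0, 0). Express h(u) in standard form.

Newton's divided differences:
h[-2,-1] = (1 - 6) / (-1 - (-2)) = -5
h[-1,0] = (0 - 1) / (0 - (-1)) = -1
h[-2,-1,0] = (-1 - (-5)) / (0 - (-2)) = 2
h(u) = 6 + (-5)·(u + 2) + 2·(u + 2)(u + 1)
Expanding: h(u) = 2u^2 + u

h(u) = 2u^2 + u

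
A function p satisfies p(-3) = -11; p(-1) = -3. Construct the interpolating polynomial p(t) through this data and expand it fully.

Build the Lagrange basis polynomials:
L_0(t) = (t + 1) / [-2] = -(1/2)t - 1/2
L_1(t) = (t + 3) / [2] = (1/2)t + 3/2
p(t) = (-11)·L_0 + (-3)·L_1
  (-11)·L_0(t) = (11/2)t + 11/2
  (-3)·L_1(t) = -(3/2)t - 9/2
Adding term by term: 4t + 1

p(t) = 4t + 1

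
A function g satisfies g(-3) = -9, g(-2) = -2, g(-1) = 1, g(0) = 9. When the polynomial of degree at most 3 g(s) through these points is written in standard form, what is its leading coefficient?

3/2

The leading coefficient equals the top divided difference g[-3,-2,-1,0].
g[-3,-2] = (-2 - (-9)) / (-2 - (-3)) = 7
g[-2,-1] = (1 - (-2)) / (-1 - (-2)) = 3
g[-1,0] = (9 - 1) / (0 - (-1)) = 8
g[-3,-2,-1] = (3 - 7) / (-1 - (-3)) = -2
g[-2,-1,0] = (8 - 3) / (0 - (-2)) = 5/2
g[-3,-2,-1,0] = (5/2 - (-2)) / (0 - (-3)) = 3/2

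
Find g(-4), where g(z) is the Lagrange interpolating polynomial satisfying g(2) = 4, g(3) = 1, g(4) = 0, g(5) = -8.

568

L_0(-4) = (-7)·(-8)·(-9)/[(-1)·(-2)·(-3)] = 84
L_1(-4) = (-6)·(-8)·(-9)/[(1)·(-1)·(-2)] = -216
L_2(-4) = (-6)·(-7)·(-9)/[(2)·(1)·(-1)] = 189
L_3(-4) = (-6)·(-7)·(-8)/[(3)·(2)·(1)] = -56
Sum: 4·(84) + 1·(-216) + 0 + (-8)·(-56) = 568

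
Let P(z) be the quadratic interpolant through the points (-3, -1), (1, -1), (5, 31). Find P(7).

59

Evaluate each Lagrange basis at z = 7:
L_0(7) = (6)·(2)/[(-4)·(-8)] = 3/8
L_1(7) = (10)·(2)/[(4)·(-4)] = -5/4
L_2(7) = (10)·(6)/[(8)·(4)] = 15/8
Sum: (-1)·(3/8) + (-1)·(-5/4) + 31·(15/8) = 59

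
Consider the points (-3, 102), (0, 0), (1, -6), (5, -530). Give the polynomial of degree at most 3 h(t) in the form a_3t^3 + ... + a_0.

h(t) = -4t^3 - t^2 - t

Build the Lagrange basis polynomials:
L_0(t) = t(t - 1)(t - 5) / [-96] = -(1/96)t^3 + (1/16)t^2 - (5/96)t
L_1(t) = (t + 3)(t - 1)(t - 5) / [15] = (1/15)t^3 - (1/5)t^2 - (13/15)t + 1
L_2(t) = (t + 3)t(t - 5) / [-16] = -(1/16)t^3 + (1/8)t^2 + (15/16)t
L_3(t) = (t + 3)t(t - 1) / [160] = (1/160)t^3 + (1/80)t^2 - (3/160)t
h(t) = 102·L_0 + 0·L_1 + (-6)·L_2 + (-530)·L_3
  102·L_0(t) = -(17/16)t^3 + (51/8)t^2 - (85/16)t
  0·L_1(t) = 0
  (-6)·L_2(t) = (3/8)t^3 - (3/4)t^2 - (45/8)t
  (-530)·L_3(t) = -(53/16)t^3 - (53/8)t^2 + (159/16)t
Adding term by term: -4t^3 - t^2 - t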